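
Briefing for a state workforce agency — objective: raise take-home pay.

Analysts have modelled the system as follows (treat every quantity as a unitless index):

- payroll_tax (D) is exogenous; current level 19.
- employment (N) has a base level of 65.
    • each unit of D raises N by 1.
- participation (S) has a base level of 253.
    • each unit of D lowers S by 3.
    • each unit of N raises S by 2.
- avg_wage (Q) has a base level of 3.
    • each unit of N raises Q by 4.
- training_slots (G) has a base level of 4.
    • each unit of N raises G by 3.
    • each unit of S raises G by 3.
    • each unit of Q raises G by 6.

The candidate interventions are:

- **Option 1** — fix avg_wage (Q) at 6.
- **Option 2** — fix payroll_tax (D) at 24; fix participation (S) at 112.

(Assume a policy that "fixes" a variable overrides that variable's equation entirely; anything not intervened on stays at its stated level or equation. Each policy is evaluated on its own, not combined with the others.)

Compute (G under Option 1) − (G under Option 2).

-1377

Option 1 (Q := 6):
  D = 19
  N = 65 + 19 = 84
  S = 253 − 3·19 + 2·84 = 364
  Q = 6
  G = 4 + 3·84 + 3·364 + 6·6 = 1384
Option 2 (D := 24, S := 112):
  D = 24
  N = 65 + 24 = 89
  S = 112
  Q = 3 + 4·89 = 359
  G = 4 + 3·89 + 3·112 + 6·359 = 2761
G: 1384 − 2761 = -1377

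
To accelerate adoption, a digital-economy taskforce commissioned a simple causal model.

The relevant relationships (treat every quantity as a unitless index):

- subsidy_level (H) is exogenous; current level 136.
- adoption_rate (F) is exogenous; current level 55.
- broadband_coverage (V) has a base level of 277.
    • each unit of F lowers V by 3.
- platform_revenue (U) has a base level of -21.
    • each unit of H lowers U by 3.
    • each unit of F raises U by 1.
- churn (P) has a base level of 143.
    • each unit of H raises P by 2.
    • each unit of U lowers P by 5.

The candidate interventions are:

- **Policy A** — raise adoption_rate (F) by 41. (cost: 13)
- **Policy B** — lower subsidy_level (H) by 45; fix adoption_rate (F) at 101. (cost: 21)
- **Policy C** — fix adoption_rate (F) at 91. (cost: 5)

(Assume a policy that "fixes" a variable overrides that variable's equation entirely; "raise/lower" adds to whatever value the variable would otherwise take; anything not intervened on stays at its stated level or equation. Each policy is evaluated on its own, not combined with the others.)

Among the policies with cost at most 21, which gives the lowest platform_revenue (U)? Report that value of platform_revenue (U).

-338

Policy A (F + 41):
  H = 136
  F = 55 + 41 = 96
  U = -21 − 3·136 + 96 = -333
Policy B (H − 45, F := 101):
  H = 136 − 45 = 91
  F = 101
  U = -21 − 3·91 + 101 = -193
Policy C (F := 91):
  H = 136
  F = 91
  U = -21 − 3·136 + 91 = -338
Comparing — Policy A: U=-333, Policy B: U=-193, Policy C: U=-338. Lowest is -338 (Policy C).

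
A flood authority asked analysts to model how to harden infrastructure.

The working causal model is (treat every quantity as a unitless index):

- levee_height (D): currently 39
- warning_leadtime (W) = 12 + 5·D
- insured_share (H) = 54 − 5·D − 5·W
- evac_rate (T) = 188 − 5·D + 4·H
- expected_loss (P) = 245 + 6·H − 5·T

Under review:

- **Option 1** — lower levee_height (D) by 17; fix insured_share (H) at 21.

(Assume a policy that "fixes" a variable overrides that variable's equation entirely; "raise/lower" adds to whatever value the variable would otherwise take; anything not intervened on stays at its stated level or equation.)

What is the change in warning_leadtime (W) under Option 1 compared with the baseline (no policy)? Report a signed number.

-85

Baseline:
  D = 39
  W = 12 + 5·39 = 207
Option 1 (D − 17, H := 21):
  D = 39 − 17 = 22
  W = 12 + 5·22 = 122
Change in W: 122 − 207 = -85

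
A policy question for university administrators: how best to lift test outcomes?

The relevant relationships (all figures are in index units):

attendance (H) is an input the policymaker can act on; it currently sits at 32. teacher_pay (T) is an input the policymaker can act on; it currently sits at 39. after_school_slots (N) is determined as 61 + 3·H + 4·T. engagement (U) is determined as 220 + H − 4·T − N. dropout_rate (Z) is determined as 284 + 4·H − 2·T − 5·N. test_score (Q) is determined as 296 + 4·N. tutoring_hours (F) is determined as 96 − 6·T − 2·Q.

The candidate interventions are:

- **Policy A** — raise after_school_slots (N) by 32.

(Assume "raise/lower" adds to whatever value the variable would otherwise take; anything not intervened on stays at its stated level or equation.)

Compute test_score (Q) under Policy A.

1676

Policy A (N + 32):
  H = 32
  T = 39
  N = 61 + 3·32 + 4·39 (+32 from intervention) = 345
  Q = 296 + 4·345 = 1676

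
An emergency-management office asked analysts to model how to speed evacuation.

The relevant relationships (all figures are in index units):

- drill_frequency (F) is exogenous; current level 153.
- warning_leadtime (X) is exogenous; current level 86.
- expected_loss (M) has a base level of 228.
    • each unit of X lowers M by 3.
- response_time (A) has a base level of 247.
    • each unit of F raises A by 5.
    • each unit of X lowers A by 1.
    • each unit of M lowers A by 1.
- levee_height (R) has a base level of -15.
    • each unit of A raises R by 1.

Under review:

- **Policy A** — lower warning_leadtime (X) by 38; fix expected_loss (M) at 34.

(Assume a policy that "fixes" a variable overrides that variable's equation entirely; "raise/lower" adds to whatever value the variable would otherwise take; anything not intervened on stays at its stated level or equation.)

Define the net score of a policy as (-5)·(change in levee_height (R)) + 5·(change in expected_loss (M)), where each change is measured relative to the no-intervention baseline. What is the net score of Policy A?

450

Baseline:
  F = 153
  X = 86
  M = 228 − 3·86 = -30
  A = 247 + 5·153 − 86 − (-30) = 956
  R = -15 + 956 = 941
Policy A (X − 38, M := 34):
  F = 153
  X = 86 − 38 = 48
  M = 34
  A = 247 + 5·153 − 48 − 34 = 930
  R = -15 + 930 = 915
ΔR = 915 − 941 = -26; ΔM = 34 − (-30) = 64
Score = (-5)·(-26) + 5·64 = 450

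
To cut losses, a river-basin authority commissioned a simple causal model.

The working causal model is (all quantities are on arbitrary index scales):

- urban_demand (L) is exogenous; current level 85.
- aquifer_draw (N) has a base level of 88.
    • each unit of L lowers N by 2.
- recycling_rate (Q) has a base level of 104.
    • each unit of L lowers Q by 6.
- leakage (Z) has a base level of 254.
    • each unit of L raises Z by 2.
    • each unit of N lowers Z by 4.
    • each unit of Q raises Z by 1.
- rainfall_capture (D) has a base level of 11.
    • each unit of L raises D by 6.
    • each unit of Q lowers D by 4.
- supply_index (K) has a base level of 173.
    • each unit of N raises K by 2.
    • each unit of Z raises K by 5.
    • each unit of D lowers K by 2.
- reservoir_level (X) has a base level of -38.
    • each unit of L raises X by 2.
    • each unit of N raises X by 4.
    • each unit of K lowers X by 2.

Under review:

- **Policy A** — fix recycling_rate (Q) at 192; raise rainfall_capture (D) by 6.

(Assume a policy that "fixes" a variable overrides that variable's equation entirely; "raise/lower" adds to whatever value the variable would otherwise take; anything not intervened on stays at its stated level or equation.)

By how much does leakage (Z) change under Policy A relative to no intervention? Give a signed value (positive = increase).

598

Baseline:
  L = 85
  N = 88 − 2·85 = -82
  Q = 104 − 6·85 = -406
  Z = 254 + 2·85 − 4·(-82) + (-406) = 346
Policy A (Q := 192, D + 6):
  L = 85
  N = 88 − 2·85 = -82
  Q = 192
  Z = 254 + 2·85 − 4·(-82) + 192 = 944
Change in Z: 944 − 346 = 598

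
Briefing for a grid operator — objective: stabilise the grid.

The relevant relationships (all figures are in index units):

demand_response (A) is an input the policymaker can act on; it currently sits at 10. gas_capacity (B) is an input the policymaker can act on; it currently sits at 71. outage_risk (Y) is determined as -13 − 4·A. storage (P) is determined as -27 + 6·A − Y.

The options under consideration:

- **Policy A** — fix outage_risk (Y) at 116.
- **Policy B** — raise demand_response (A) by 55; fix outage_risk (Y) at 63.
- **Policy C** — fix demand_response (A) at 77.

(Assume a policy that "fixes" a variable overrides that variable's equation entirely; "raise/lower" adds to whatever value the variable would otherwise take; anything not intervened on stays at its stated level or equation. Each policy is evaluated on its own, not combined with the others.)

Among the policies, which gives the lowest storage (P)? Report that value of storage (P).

Policy A (Y := 116):
  A = 10
  Y = 116
  P = -27 + 6·10 − 116 = -83
Policy B (A + 55, Y := 63):
  A = 10 + 55 = 65
  Y = 63
  P = -27 + 6·65 − 63 = 300
Policy C (A := 77):
  A = 77
  Y = -13 − 4·77 = -321
  P = -27 + 6·77 − (-321) = 756
Comparing — Policy A: P=-83, Policy B: P=300, Policy C: P=756. Lowest is -83 (Policy A).

-83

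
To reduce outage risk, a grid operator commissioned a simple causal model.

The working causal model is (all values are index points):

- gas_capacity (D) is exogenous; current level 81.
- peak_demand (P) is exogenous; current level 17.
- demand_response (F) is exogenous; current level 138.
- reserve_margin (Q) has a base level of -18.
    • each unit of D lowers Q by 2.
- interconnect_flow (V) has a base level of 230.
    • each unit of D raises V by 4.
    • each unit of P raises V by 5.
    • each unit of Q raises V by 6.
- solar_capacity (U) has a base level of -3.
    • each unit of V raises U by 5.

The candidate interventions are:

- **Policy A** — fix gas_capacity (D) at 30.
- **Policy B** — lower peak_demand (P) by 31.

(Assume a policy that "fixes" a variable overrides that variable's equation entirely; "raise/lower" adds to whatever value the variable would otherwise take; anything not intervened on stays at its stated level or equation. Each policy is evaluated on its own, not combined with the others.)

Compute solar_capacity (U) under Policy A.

Policy A (D := 30):
  D = 30
  P = 17
  Q = -18 − 2·30 = -78
  V = 230 + 4·30 + 5·17 + 6·(-78) = -33
  U = -3 + 5·(-33) = -168

-168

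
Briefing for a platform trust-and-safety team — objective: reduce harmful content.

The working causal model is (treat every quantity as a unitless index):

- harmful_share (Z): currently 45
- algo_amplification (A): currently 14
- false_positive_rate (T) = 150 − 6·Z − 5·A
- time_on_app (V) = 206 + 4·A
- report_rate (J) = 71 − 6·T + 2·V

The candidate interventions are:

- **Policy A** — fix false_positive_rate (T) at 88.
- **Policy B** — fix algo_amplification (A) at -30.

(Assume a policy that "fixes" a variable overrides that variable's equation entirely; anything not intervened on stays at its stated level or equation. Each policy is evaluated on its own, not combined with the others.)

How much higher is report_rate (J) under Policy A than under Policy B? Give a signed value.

Policy A (T := 88):
  Z = 45
  A = 14
  T = 88
  V = 206 + 4·14 = 262
  J = 71 − 6·88 + 2·262 = 67
Policy B (A := -30):
  Z = 45
  A = -30
  T = 150 − 6·45 − 5·(-30) = 30
  V = 206 + 4·(-30) = 86
  J = 71 − 6·30 + 2·86 = 63
J: 67 − 63 = 4

4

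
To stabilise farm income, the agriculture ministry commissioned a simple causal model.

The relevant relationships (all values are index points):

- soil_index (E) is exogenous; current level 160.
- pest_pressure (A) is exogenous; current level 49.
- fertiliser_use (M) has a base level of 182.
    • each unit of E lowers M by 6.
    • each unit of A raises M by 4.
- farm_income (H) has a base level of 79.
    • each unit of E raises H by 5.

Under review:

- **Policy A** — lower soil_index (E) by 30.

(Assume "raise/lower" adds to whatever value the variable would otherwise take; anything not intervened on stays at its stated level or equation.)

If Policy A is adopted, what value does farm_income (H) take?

Policy A (E − 30):
  E = 160 − 30 = 130
  H = 79 + 5·130 = 729

729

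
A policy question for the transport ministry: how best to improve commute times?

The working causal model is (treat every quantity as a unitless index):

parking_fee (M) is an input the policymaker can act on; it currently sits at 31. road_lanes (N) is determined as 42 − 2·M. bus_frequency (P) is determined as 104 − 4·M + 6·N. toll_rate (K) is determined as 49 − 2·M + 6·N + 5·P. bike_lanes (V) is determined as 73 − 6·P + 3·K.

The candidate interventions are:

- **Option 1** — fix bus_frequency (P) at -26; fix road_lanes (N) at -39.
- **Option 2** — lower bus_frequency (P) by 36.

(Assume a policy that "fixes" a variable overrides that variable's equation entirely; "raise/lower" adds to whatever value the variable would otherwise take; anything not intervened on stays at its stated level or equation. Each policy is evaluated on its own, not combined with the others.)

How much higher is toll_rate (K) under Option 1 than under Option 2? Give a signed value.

636

Option 1 (P := -26, N := -39):
  M = 31
  N = -39
  P = -26
  K = 49 − 2·31 + 6·(-39) + 5·(-26) = -377
Option 2 (P − 36):
  M = 31
  N = 42 − 2·31 = -20
  P = 104 − 4·31 + 6·(-20) (−36 from intervention) = -176
  K = 49 − 2·31 + 6·(-20) + 5·(-176) = -1013
K: -377 − (-1013) = 636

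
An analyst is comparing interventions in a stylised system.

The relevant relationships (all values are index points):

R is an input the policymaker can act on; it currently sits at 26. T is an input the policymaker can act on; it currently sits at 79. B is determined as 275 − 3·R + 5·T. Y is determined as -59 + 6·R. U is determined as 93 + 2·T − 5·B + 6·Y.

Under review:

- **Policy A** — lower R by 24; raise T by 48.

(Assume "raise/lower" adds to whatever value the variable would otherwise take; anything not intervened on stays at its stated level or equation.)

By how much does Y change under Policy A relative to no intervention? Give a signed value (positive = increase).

Baseline:
  R = 26
  Y = -59 + 6·26 = 97
Policy A (R − 24, T + 48):
  R = 26 − 24 = 2
  Y = -59 + 6·2 = -47
Change in Y: -47 − 97 = -144

-144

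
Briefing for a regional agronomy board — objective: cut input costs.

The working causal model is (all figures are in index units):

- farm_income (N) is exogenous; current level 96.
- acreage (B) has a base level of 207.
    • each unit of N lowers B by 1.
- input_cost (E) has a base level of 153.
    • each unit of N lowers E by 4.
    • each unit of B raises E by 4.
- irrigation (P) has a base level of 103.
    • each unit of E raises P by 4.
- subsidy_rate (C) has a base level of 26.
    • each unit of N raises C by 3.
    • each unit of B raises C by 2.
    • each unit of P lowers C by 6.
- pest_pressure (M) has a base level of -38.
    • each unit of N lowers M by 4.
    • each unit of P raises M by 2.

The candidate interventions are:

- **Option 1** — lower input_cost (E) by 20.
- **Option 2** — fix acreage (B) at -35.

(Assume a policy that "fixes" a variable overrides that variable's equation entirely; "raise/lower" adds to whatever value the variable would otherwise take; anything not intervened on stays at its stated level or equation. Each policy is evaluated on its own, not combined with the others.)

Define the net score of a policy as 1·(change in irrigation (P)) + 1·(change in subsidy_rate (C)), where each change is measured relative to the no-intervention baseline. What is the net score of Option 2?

Baseline:
  N = 96
  B = 207 − 96 = 111
  E = 153 − 4·96 + 4·111 = 213
  P = 103 + 4·213 = 955
  C = 26 + 3·96 + 2·111 − 6·955 = -5194
Option 2 (B := -35):
  N = 96
  B = -35
  E = 153 − 4·96 + 4·(-35) = -371
  P = 103 + 4·(-371) = -1381
  C = 26 + 3·96 + 2·(-35) − 6·(-1381) = 8530
ΔP = -1381 − 955 = -2336; ΔC = 8530 − (-5194) = 13724
Score = 1·(-2336) + 1·13724 = 11388

11388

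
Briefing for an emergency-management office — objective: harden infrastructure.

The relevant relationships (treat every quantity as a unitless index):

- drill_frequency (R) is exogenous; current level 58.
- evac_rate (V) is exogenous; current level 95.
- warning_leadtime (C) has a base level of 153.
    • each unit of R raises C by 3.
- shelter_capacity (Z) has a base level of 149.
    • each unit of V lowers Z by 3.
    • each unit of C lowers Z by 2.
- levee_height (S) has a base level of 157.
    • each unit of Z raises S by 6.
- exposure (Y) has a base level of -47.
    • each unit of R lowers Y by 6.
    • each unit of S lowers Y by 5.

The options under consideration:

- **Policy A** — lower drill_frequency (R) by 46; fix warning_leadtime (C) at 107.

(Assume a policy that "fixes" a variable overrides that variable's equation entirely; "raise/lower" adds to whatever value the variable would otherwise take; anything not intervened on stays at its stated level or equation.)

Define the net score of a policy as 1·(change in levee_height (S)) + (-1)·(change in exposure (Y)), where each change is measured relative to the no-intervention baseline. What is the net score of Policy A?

Baseline:
  R = 58
  V = 95
  C = 153 + 3·58 = 327
  Z = 149 − 3·95 − 2·327 = -790
  S = 157 + 6·(-790) = -4583
  Y = -47 − 6·58 − 5·(-4583) = 22520
Policy A (R − 46, C := 107):
  R = 58 − 46 = 12
  V = 95
  C = 107
  Z = 149 − 3·95 − 2·107 = -350
  S = 157 + 6·(-350) = -1943
  Y = -47 − 6·12 − 5·(-1943) = 9596
ΔS = -1943 − (-4583) = 2640; ΔY = 9596 − 22520 = -12924
Score = 1·2640 + (-1)·(-12924) = 15564

15564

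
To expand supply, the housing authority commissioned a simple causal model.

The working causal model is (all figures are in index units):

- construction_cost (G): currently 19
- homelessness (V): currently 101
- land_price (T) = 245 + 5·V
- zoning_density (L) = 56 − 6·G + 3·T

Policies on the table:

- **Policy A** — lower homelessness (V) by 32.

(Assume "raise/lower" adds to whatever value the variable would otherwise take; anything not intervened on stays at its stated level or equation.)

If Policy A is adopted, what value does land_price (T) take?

Policy A (V − 32):
  V = 101 − 32 = 69
  T = 245 + 5·69 = 590

590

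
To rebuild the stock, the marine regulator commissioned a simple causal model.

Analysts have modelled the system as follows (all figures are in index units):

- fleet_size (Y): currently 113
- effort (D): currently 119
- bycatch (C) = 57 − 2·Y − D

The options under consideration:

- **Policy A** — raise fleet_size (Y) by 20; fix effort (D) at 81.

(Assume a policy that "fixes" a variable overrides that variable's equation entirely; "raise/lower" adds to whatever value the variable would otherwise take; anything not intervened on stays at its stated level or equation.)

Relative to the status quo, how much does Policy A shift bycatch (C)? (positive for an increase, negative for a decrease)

-2

Baseline:
  Y = 113
  D = 119
  C = 57 − 2·113 − 119 = -288
Policy A (Y + 20, D := 81):
  Y = 113 + 20 = 133
  D = 81
  C = 57 − 2·133 − 81 = -290
Change in C: -290 − (-288) = -2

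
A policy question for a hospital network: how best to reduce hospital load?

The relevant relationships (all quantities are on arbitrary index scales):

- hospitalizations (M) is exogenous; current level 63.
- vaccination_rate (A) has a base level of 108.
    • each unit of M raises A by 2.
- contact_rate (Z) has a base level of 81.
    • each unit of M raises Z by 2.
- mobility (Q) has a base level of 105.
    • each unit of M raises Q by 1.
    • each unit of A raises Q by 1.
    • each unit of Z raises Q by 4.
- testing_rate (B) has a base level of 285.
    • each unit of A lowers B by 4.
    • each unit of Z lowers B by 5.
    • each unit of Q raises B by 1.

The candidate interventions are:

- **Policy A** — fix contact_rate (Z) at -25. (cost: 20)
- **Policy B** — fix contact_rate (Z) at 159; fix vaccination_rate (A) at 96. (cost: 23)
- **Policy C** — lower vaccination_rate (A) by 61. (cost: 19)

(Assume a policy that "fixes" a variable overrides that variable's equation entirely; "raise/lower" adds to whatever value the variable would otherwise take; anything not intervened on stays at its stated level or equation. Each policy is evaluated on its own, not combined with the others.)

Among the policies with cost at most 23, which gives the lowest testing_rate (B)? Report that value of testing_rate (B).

Policy A (Z := -25):
  M = 63
  A = 108 + 2·63 = 234
  Z = -25
  Q = 105 + 63 + 234 + 4·(-25) = 302
  B = 285 − 4·234 − 5·(-25) + 302 = -224
Policy B (Z := 159, A := 96):
  M = 63
  A = 96
  Z = 159
  Q = 105 + 63 + 96 + 4·159 = 900
  B = 285 − 4·96 − 5·159 + 900 = 6
Policy C (A − 61):
  M = 63
  A = 108 + 2·63 (−61 from intervention) = 173
  Z = 81 + 2·63 = 207
  Q = 105 + 63 + 173 + 4·207 = 1169
  B = 285 − 4·173 − 5·207 + 1169 = -273
Comparing — Policy A: B=-224, Policy B: B=6, Policy C: B=-273. Lowest is -273 (Policy C).

-273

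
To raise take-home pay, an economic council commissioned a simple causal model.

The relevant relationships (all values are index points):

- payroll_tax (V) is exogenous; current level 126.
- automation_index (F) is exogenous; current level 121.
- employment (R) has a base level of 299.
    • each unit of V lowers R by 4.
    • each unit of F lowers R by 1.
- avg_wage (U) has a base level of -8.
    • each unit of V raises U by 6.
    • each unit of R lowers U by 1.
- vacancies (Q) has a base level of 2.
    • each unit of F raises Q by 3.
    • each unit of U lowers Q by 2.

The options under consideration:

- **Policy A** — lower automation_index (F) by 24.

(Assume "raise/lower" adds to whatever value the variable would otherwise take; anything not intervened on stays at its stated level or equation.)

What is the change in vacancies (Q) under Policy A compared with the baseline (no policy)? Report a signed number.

-24

Baseline:
  V = 126
  F = 121
  R = 299 − 4·126 − 121 = -326
  U = -8 + 6·126 − (-326) = 1074
  Q = 2 + 3·121 − 2·1074 = -1783
Policy A (F − 24):
  V = 126
  F = 121 − 24 = 97
  R = 299 − 4·126 − 97 = -302
  U = -8 + 6·126 − (-302) = 1050
  Q = 2 + 3·97 − 2·1050 = -1807
Change in Q: -1807 − (-1783) = -24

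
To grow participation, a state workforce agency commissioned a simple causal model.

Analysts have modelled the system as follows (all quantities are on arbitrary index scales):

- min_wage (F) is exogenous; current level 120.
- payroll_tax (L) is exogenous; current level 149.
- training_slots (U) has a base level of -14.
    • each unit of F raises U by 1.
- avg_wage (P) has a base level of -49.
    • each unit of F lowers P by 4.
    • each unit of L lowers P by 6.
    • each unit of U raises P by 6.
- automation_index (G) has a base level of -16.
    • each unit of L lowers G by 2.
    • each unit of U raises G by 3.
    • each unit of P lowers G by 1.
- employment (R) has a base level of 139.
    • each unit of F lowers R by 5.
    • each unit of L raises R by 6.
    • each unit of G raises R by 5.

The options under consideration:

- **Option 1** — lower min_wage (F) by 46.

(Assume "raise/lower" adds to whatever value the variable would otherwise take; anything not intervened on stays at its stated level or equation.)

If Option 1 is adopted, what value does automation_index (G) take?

Option 1 (F − 46):
  F = 120 − 46 = 74
  L = 149
  U = -14 + 74 = 60
  P = -49 − 4·74 − 6·149 + 6·60 = -879
  G = -16 − 2·149 + 3·60 − (-879) = 745

745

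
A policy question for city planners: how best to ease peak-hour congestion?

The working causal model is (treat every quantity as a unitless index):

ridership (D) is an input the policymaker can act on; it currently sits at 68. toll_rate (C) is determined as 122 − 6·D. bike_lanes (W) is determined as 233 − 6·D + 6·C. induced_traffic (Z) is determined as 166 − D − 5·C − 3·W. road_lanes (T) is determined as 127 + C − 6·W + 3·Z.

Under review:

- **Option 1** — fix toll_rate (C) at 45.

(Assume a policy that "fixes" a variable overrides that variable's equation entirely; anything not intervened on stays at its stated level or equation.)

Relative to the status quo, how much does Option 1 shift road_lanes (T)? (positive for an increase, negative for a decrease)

-34424

Baseline:
  D = 68
  C = 122 − 6·68 = -286
  W = 233 − 6·68 + 6·(-286) = -1891
  Z = 166 − 68 − 5·(-286) − 3·(-1891) = 7201
  T = 127 + (-286) − 6·(-1891) + 3·7201 = 32790
Option 1 (C := 45):
  D = 68
  C = 45
  W = 233 − 6·68 + 6·45 = 95
  Z = 166 − 68 − 5·45 − 3·95 = -412
  T = 127 + 45 − 6·95 + 3·(-412) = -1634
Change in T: -1634 − 32790 = -34424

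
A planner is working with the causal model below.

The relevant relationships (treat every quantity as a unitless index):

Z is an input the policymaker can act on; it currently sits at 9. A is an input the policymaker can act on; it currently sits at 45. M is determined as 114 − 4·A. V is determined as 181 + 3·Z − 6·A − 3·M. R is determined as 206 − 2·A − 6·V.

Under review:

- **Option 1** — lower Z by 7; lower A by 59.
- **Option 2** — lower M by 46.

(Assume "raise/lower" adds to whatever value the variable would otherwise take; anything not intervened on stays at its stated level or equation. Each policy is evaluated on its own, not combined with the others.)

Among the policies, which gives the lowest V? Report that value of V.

-239

Option 1 (Z − 7, A − 59):
  Z = 9 − 7 = 2
  A = 45 − 59 = -14
  M = 114 − 4·(-14) = 170
  V = 181 + 3·2 − 6·(-14) − 3·170 = -239
Option 2 (M − 46):
  Z = 9
  A = 45
  M = 114 − 4·45 (−46 from intervention) = -112
  V = 181 + 3·9 − 6·45 − 3·(-112) = 274
Comparing — Option 1: V=-239, Option 2: V=274. Lowest is -239 (Option 1).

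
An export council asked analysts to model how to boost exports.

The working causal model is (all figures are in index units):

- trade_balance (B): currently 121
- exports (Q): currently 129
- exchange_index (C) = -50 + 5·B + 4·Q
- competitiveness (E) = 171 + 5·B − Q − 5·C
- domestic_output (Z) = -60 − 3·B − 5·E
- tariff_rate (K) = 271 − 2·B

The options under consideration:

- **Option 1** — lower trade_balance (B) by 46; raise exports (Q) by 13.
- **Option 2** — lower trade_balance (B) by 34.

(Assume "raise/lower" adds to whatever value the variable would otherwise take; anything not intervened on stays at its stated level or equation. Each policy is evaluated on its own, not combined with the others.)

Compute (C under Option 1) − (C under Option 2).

Option 1 (B − 46, Q + 13):
  B = 121 − 46 = 75
  Q = 129 + 13 = 142
  C = -50 + 5·75 + 4·142 = 893
Option 2 (B − 34):
  B = 121 − 34 = 87
  Q = 129
  C = -50 + 5·87 + 4·129 = 901
C: 893 − 901 = -8

-8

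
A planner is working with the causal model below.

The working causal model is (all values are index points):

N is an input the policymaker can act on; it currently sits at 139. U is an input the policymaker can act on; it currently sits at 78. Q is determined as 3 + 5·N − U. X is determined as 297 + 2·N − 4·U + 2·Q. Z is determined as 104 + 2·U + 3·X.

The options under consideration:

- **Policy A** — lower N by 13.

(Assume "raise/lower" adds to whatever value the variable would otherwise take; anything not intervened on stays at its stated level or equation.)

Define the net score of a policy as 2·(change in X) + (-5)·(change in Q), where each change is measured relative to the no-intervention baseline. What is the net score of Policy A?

13

Baseline:
  N = 139
  U = 78
  Q = 3 + 5·139 − 78 = 620
  X = 297 + 2·139 − 4·78 + 2·620 = 1503
Policy A (N − 13):
  N = 139 − 13 = 126
  U = 78
  Q = 3 + 5·126 − 78 = 555
  X = 297 + 2·126 − 4·78 + 2·555 = 1347
ΔX = 1347 − 1503 = -156; ΔQ = 555 − 620 = -65
Score = 2·(-156) + (-5)·(-65) = 13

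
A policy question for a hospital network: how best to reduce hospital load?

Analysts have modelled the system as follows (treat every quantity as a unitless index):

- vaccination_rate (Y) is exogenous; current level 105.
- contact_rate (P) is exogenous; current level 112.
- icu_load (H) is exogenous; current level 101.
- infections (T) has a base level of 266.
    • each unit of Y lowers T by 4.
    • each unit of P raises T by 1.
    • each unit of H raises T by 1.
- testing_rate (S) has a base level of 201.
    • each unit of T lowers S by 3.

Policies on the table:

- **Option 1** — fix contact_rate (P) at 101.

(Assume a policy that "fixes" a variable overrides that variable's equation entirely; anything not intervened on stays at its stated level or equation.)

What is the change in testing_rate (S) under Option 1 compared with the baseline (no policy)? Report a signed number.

33

Baseline:
  Y = 105
  P = 112
  H = 101
  T = 266 − 4·105 + 112 + 101 = 59
  S = 201 − 3·59 = 24
Option 1 (P := 101):
  Y = 105
  P = 101
  H = 101
  T = 266 − 4·105 + 101 + 101 = 48
  S = 201 − 3·48 = 57
Change in S: 57 − 24 = 33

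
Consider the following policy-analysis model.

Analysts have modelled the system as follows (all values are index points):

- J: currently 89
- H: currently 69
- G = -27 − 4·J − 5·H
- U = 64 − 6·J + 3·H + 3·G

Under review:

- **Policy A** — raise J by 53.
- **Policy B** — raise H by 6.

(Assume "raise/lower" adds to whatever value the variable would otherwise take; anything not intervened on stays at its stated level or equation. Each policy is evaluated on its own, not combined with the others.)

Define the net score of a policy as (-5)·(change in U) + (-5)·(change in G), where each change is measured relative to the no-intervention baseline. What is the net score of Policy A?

5830

Baseline:
  J = 89
  H = 69
  G = -27 − 4·89 − 5·69 = -728
  U = 64 − 6·89 + 3·69 + 3·(-728) = -2447
Policy A (J + 53):
  J = 89 + 53 = 142
  H = 69
  G = -27 − 4·142 − 5·69 = -940
  U = 64 − 6·142 + 3·69 + 3·(-940) = -3401
ΔU = -3401 − (-2447) = -954; ΔG = -940 − (-728) = -212
Score = (-5)·(-954) + (-5)·(-212) = 5830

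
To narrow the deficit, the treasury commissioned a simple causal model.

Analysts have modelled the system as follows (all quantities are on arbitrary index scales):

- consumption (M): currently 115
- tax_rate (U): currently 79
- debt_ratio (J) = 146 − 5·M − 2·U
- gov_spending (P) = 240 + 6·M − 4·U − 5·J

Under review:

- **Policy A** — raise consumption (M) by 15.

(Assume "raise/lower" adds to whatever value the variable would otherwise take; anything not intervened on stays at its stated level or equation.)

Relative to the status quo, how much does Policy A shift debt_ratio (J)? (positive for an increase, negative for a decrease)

-75

Baseline:
  M = 115
  U = 79
  J = 146 − 5·115 − 2·79 = -587
Policy A (M + 15):
  M = 115 + 15 = 130
  U = 79
  J = 146 − 5·130 − 2·79 = -662
Change in J: -662 − (-587) = -75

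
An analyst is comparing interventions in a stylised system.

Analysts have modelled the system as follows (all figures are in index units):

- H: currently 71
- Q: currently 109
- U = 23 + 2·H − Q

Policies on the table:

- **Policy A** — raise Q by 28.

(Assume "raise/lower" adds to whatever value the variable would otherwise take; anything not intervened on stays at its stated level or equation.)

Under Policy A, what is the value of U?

28

Policy A (Q + 28):
  H = 71
  Q = 109 + 28 = 137
  U = 23 + 2·71 − 137 = 28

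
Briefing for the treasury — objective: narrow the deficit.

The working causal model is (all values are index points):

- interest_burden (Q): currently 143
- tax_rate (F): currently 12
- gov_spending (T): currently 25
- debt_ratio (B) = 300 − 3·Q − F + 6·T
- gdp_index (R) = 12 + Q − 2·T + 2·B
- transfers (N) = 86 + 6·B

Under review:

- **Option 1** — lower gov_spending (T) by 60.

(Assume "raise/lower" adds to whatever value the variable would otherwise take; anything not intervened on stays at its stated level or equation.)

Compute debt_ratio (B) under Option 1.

-351

Option 1 (T − 60):
  Q = 143
  F = 12
  T = 25 − 60 = -35
  B = 300 − 3·143 − 12 + 6·(-35) = -351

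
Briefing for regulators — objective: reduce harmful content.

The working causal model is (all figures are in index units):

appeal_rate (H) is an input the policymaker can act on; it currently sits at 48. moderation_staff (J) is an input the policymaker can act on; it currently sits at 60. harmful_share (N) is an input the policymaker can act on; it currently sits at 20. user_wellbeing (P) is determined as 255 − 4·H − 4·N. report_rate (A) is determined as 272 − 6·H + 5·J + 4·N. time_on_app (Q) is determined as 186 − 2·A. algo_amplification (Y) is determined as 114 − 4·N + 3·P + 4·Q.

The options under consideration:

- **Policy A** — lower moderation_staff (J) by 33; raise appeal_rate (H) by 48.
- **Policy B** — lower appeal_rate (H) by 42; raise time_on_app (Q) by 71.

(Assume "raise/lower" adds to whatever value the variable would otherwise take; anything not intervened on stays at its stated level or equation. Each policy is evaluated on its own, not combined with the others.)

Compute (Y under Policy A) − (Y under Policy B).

Policy A (J − 33, H + 48):
  H = 48 + 48 = 96
  J = 60 − 33 = 27
  N = 20
  P = 255 − 4·96 − 4·20 = -209
  A = 272 − 6·96 + 5·27 + 4·20 = -89
  Q = 186 − 2·(-89) = 364
  Y = 114 − 4·20 + 3·(-209) + 4·364 = 863
Policy B (H − 42, Q + 71):
  H = 48 − 42 = 6
  J = 60
  N = 20
  P = 255 − 4·6 − 4·20 = 151
  A = 272 − 6·6 + 5·60 + 4·20 = 616
  Q = 186 − 2·616 (+71 from intervention) = -975
  Y = 114 − 4·20 + 3·151 + 4·(-975) = -3413
Y: 863 − (-3413) = 4276

4276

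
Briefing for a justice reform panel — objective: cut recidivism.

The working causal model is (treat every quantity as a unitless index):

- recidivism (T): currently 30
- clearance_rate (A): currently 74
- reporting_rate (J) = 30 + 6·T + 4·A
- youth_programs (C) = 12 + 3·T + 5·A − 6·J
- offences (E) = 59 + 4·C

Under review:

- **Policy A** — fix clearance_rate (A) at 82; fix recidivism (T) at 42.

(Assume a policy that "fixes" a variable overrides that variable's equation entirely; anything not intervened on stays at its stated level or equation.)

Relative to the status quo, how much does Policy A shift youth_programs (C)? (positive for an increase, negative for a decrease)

Baseline:
  T = 30
  A = 74
  J = 30 + 6·30 + 4·74 = 506
  C = 12 + 3·30 + 5·74 − 6·506 = -2564
Policy A (A := 82, T := 42):
  T = 42
  A = 82
  J = 30 + 6·42 + 4·82 = 610
  C = 12 + 3·42 + 5·82 − 6·610 = -3112
Change in C: -3112 − (-2564) = -548

-548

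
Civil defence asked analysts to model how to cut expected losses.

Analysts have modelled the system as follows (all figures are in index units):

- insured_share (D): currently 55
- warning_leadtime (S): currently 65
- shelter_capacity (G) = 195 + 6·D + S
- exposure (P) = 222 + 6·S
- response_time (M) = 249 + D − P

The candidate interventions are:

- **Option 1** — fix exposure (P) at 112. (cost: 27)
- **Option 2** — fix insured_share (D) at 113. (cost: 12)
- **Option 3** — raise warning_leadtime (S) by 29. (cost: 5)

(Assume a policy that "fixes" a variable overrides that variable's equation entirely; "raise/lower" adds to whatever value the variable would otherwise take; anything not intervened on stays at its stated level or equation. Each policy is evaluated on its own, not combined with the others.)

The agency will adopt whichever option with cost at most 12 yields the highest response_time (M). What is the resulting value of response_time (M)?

Option 2 (D := 113):
  D = 113
  S = 65
  P = 222 + 6·65 = 612
  M = 249 + 113 − 612 = -250
Option 3 (S + 29):
  D = 55
  S = 65 + 29 = 94
  P = 222 + 6·94 = 786
  M = 249 + 55 − 786 = -482
Comparing — Option 2: M=-250, Option 3: M=-482. Highest is -250 (Option 2).

-250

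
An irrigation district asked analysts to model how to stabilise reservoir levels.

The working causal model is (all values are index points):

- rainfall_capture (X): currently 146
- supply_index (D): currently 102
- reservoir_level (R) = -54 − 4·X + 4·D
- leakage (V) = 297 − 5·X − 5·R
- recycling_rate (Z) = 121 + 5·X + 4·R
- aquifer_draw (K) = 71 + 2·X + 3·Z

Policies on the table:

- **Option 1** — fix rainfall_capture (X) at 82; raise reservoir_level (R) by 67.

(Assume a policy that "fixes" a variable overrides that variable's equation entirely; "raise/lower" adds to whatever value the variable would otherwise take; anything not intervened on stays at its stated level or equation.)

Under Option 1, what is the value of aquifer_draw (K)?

2944

Option 1 (X := 82, R + 67):
  X = 82
  D = 102
  R = -54 − 4·82 + 4·102 (+67 from intervention) = 93
  Z = 121 + 5·82 + 4·93 = 903
  K = 71 + 2·82 + 3·903 = 2944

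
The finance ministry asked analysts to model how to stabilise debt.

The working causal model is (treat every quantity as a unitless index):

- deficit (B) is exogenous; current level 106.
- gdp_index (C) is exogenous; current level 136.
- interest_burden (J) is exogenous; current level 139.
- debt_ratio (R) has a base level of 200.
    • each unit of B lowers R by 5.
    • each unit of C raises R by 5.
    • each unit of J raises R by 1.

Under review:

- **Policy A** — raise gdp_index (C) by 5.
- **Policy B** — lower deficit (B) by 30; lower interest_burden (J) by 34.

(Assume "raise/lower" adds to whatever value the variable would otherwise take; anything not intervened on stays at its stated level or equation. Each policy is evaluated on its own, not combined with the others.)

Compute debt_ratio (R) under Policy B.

605

Policy B (B − 30, J − 34):
  B = 106 − 30 = 76
  C = 136
  J = 139 − 34 = 105
  R = 200 − 5·76 + 5·136 + 105 = 605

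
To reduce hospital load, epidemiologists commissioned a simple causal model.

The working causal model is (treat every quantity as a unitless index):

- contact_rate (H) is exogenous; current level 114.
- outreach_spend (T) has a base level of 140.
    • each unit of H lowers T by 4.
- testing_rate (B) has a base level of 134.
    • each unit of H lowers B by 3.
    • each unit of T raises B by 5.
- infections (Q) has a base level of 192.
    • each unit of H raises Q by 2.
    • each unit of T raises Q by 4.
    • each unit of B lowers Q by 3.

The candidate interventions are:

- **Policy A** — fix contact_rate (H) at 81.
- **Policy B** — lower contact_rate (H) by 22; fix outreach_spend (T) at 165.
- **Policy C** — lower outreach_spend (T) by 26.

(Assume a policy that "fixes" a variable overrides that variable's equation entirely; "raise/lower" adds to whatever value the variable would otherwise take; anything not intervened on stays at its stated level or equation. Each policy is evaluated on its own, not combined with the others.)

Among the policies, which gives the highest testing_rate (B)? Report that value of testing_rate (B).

683

Policy A (H := 81):
  H = 81
  T = 140 − 4·81 = -184
  B = 134 − 3·81 + 5·(-184) = -1029
Policy B (H − 22, T := 165):
  H = 114 − 22 = 92
  T = 165
  B = 134 − 3·92 + 5·165 = 683
Policy C (T − 26):
  H = 114
  T = 140 − 4·114 (−26 from intervention) = -342
  B = 134 − 3·114 + 5·(-342) = -1918
Comparing — Policy A: B=-1029, Policy B: B=683, Policy C: B=-1918. Highest is 683 (Policy B).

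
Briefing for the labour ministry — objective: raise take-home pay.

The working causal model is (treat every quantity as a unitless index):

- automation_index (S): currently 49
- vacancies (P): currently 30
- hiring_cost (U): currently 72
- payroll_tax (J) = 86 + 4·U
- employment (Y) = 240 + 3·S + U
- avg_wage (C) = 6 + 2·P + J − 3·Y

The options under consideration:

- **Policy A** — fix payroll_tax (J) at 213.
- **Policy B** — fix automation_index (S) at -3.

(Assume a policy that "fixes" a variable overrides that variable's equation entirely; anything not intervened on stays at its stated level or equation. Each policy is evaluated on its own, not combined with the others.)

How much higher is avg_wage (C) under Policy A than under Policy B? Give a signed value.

Policy A (J := 213):
  S = 49
  P = 30
  U = 72
  J = 213
  Y = 240 + 3·49 + 72 = 459
  C = 6 + 2·30 + 213 − 3·459 = -1098
Policy B (S := -3):
  S = -3
  P = 30
  U = 72
  J = 86 + 4·72 = 374
  Y = 240 + 3·(-3) + 72 = 303
  C = 6 + 2·30 + 374 − 3·303 = -469
C: -1098 − (-469) = -629

-629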